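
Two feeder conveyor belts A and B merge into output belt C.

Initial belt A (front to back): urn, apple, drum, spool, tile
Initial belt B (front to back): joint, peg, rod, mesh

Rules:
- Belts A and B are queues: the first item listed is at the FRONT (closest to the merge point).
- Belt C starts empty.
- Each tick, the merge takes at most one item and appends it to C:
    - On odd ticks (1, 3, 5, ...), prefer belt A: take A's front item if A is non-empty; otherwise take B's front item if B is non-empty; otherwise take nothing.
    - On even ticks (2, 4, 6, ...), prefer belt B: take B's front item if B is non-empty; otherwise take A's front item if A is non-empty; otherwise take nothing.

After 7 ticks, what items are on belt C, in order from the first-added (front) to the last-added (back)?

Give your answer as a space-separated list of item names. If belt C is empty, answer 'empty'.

Answer: urn joint apple peg drum rod spool

Derivation:
Tick 1: prefer A, take urn from A; A=[apple,drum,spool,tile] B=[joint,peg,rod,mesh] C=[urn]
Tick 2: prefer B, take joint from B; A=[apple,drum,spool,tile] B=[peg,rod,mesh] C=[urn,joint]
Tick 3: prefer A, take apple from A; A=[drum,spool,tile] B=[peg,rod,mesh] C=[urn,joint,apple]
Tick 4: prefer B, take peg from B; A=[drum,spool,tile] B=[rod,mesh] C=[urn,joint,apple,peg]
Tick 5: prefer A, take drum from A; A=[spool,tile] B=[rod,mesh] C=[urn,joint,apple,peg,drum]
Tick 6: prefer B, take rod from B; A=[spool,tile] B=[mesh] C=[urn,joint,apple,peg,drum,rod]
Tick 7: prefer A, take spool from A; A=[tile] B=[mesh] C=[urn,joint,apple,peg,drum,rod,spool]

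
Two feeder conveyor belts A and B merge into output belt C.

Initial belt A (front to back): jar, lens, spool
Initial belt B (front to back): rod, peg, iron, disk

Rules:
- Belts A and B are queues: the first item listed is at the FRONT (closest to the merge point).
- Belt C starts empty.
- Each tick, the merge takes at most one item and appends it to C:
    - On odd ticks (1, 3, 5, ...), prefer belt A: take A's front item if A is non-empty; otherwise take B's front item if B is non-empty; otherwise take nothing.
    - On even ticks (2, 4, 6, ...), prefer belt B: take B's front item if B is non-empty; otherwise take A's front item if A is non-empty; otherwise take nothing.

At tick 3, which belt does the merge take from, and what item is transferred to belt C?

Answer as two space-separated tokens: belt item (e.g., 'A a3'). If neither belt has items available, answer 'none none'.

Tick 1: prefer A, take jar from A; A=[lens,spool] B=[rod,peg,iron,disk] C=[jar]
Tick 2: prefer B, take rod from B; A=[lens,spool] B=[peg,iron,disk] C=[jar,rod]
Tick 3: prefer A, take lens from A; A=[spool] B=[peg,iron,disk] C=[jar,rod,lens]

Answer: A lens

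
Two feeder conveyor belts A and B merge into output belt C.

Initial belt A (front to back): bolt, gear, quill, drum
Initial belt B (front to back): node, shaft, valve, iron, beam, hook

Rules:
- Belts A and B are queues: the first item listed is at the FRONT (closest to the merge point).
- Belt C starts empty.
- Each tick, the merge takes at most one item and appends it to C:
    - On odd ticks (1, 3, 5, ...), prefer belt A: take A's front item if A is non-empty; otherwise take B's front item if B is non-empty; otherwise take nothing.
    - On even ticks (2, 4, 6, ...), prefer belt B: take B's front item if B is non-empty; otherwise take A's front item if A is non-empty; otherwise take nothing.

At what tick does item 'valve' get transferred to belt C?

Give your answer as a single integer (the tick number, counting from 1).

Tick 1: prefer A, take bolt from A; A=[gear,quill,drum] B=[node,shaft,valve,iron,beam,hook] C=[bolt]
Tick 2: prefer B, take node from B; A=[gear,quill,drum] B=[shaft,valve,iron,beam,hook] C=[bolt,node]
Tick 3: prefer A, take gear from A; A=[quill,drum] B=[shaft,valve,iron,beam,hook] C=[bolt,node,gear]
Tick 4: prefer B, take shaft from B; A=[quill,drum] B=[valve,iron,beam,hook] C=[bolt,node,gear,shaft]
Tick 5: prefer A, take quill from A; A=[drum] B=[valve,iron,beam,hook] C=[bolt,node,gear,shaft,quill]
Tick 6: prefer B, take valve from B; A=[drum] B=[iron,beam,hook] C=[bolt,node,gear,shaft,quill,valve]

Answer: 6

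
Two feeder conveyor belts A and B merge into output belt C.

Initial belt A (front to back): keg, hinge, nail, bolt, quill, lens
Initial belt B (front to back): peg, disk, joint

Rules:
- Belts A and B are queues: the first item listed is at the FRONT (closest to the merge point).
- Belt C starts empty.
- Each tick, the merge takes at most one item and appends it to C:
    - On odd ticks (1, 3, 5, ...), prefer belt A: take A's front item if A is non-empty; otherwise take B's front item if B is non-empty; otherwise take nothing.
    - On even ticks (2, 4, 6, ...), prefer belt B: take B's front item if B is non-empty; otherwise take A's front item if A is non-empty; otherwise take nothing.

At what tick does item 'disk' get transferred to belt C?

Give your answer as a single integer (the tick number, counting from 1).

Tick 1: prefer A, take keg from A; A=[hinge,nail,bolt,quill,lens] B=[peg,disk,joint] C=[keg]
Tick 2: prefer B, take peg from B; A=[hinge,nail,bolt,quill,lens] B=[disk,joint] C=[keg,peg]
Tick 3: prefer A, take hinge from A; A=[nail,bolt,quill,lens] B=[disk,joint] C=[keg,peg,hinge]
Tick 4: prefer B, take disk from B; A=[nail,bolt,quill,lens] B=[joint] C=[keg,peg,hinge,disk]

Answer: 4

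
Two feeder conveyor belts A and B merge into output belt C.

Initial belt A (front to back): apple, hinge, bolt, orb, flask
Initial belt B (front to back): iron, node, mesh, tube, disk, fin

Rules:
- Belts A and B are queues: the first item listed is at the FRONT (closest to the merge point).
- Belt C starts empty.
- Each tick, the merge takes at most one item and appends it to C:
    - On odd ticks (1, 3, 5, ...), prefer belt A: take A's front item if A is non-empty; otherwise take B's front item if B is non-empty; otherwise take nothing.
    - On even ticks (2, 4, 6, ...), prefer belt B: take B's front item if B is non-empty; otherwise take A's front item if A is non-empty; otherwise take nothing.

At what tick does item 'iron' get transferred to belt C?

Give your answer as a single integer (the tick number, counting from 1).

Tick 1: prefer A, take apple from A; A=[hinge,bolt,orb,flask] B=[iron,node,mesh,tube,disk,fin] C=[apple]
Tick 2: prefer B, take iron from B; A=[hinge,bolt,orb,flask] B=[node,mesh,tube,disk,fin] C=[apple,iron]

Answer: 2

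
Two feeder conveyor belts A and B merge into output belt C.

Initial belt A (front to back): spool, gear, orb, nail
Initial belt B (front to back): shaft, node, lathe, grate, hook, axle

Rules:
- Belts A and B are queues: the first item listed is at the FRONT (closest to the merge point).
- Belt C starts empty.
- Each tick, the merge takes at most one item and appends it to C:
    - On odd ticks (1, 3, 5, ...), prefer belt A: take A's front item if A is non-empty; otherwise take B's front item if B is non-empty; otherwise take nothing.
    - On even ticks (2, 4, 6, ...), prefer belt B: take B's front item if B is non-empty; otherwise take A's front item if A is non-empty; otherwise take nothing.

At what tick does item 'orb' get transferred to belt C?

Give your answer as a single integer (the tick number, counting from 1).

Answer: 5

Derivation:
Tick 1: prefer A, take spool from A; A=[gear,orb,nail] B=[shaft,node,lathe,grate,hook,axle] C=[spool]
Tick 2: prefer B, take shaft from B; A=[gear,orb,nail] B=[node,lathe,grate,hook,axle] C=[spool,shaft]
Tick 3: prefer A, take gear from A; A=[orb,nail] B=[node,lathe,grate,hook,axle] C=[spool,shaft,gear]
Tick 4: prefer B, take node from B; A=[orb,nail] B=[lathe,grate,hook,axle] C=[spool,shaft,gear,node]
Tick 5: prefer A, take orb from A; A=[nail] B=[lathe,grate,hook,axle] C=[spool,shaft,gear,node,orb]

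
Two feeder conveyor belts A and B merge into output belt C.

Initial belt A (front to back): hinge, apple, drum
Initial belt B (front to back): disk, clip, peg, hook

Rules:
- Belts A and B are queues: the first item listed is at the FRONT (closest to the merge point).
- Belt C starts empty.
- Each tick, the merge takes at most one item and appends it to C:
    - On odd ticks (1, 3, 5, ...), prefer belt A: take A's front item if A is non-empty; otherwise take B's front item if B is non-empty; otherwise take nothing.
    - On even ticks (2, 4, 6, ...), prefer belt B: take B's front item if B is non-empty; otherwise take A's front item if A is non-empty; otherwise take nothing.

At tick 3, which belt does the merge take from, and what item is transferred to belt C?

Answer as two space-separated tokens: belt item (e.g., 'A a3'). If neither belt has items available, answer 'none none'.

Answer: A apple

Derivation:
Tick 1: prefer A, take hinge from A; A=[apple,drum] B=[disk,clip,peg,hook] C=[hinge]
Tick 2: prefer B, take disk from B; A=[apple,drum] B=[clip,peg,hook] C=[hinge,disk]
Tick 3: prefer A, take apple from A; A=[drum] B=[clip,peg,hook] C=[hinge,disk,apple]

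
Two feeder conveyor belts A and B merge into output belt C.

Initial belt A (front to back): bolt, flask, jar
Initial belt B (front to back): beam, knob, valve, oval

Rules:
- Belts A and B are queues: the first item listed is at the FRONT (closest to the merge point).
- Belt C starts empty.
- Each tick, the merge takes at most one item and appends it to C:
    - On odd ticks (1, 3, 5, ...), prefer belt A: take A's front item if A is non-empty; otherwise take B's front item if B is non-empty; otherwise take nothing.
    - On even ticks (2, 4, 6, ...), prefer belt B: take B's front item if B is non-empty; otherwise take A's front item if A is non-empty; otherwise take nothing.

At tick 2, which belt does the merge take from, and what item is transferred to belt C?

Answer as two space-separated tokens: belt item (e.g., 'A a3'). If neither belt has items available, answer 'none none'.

Tick 1: prefer A, take bolt from A; A=[flask,jar] B=[beam,knob,valve,oval] C=[bolt]
Tick 2: prefer B, take beam from B; A=[flask,jar] B=[knob,valve,oval] C=[bolt,beam]

Answer: B beam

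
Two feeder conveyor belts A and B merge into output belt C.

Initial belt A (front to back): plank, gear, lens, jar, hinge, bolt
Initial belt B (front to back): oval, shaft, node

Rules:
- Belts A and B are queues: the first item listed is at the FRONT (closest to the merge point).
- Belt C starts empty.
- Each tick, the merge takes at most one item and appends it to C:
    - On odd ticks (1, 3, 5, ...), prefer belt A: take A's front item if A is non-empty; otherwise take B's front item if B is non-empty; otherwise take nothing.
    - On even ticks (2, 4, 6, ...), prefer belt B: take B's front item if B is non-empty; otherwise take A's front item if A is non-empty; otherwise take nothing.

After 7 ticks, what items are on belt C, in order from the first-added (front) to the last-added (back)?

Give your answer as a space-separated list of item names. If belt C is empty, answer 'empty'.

Tick 1: prefer A, take plank from A; A=[gear,lens,jar,hinge,bolt] B=[oval,shaft,node] C=[plank]
Tick 2: prefer B, take oval from B; A=[gear,lens,jar,hinge,bolt] B=[shaft,node] C=[plank,oval]
Tick 3: prefer A, take gear from A; A=[lens,jar,hinge,bolt] B=[shaft,node] C=[plank,oval,gear]
Tick 4: prefer B, take shaft from B; A=[lens,jar,hinge,bolt] B=[node] C=[plank,oval,gear,shaft]
Tick 5: prefer A, take lens from A; A=[jar,hinge,bolt] B=[node] C=[plank,oval,gear,shaft,lens]
Tick 6: prefer B, take node from B; A=[jar,hinge,bolt] B=[-] C=[plank,oval,gear,shaft,lens,node]
Tick 7: prefer A, take jar from A; A=[hinge,bolt] B=[-] C=[plank,oval,gear,shaft,lens,node,jar]

Answer: plank oval gear shaft lens node jar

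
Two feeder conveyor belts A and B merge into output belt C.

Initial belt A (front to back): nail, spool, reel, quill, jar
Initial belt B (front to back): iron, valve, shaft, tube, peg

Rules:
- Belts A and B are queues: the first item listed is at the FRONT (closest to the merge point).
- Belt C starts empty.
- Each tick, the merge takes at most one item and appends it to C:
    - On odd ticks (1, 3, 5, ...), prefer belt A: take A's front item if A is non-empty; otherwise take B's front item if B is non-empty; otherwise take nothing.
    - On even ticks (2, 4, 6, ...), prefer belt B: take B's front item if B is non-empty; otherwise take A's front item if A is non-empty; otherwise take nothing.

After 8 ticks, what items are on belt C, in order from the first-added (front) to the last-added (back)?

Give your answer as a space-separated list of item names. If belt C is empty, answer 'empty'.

Answer: nail iron spool valve reel shaft quill tube

Derivation:
Tick 1: prefer A, take nail from A; A=[spool,reel,quill,jar] B=[iron,valve,shaft,tube,peg] C=[nail]
Tick 2: prefer B, take iron from B; A=[spool,reel,quill,jar] B=[valve,shaft,tube,peg] C=[nail,iron]
Tick 3: prefer A, take spool from A; A=[reel,quill,jar] B=[valve,shaft,tube,peg] C=[nail,iron,spool]
Tick 4: prefer B, take valve from B; A=[reel,quill,jar] B=[shaft,tube,peg] C=[nail,iron,spool,valve]
Tick 5: prefer A, take reel from A; A=[quill,jar] B=[shaft,tube,peg] C=[nail,iron,spool,valve,reel]
Tick 6: prefer B, take shaft from B; A=[quill,jar] B=[tube,peg] C=[nail,iron,spool,valve,reel,shaft]
Tick 7: prefer A, take quill from A; A=[jar] B=[tube,peg] C=[nail,iron,spool,valve,reel,shaft,quill]
Tick 8: prefer B, take tube from B; A=[jar] B=[peg] C=[nail,iron,spool,valve,reel,shaft,quill,tube]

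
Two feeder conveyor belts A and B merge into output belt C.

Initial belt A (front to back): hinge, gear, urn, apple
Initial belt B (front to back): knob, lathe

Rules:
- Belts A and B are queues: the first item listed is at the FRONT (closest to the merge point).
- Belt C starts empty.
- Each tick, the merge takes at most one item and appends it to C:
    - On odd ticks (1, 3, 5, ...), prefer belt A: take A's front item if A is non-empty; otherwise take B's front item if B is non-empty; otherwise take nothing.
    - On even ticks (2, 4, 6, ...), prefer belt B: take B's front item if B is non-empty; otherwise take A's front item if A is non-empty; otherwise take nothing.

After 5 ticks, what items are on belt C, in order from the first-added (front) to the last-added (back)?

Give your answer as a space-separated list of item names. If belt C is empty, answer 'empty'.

Answer: hinge knob gear lathe urn

Derivation:
Tick 1: prefer A, take hinge from A; A=[gear,urn,apple] B=[knob,lathe] C=[hinge]
Tick 2: prefer B, take knob from B; A=[gear,urn,apple] B=[lathe] C=[hinge,knob]
Tick 3: prefer A, take gear from A; A=[urn,apple] B=[lathe] C=[hinge,knob,gear]
Tick 4: prefer B, take lathe from B; A=[urn,apple] B=[-] C=[hinge,knob,gear,lathe]
Tick 5: prefer A, take urn from A; A=[apple] B=[-] C=[hinge,knob,gear,lathe,urn]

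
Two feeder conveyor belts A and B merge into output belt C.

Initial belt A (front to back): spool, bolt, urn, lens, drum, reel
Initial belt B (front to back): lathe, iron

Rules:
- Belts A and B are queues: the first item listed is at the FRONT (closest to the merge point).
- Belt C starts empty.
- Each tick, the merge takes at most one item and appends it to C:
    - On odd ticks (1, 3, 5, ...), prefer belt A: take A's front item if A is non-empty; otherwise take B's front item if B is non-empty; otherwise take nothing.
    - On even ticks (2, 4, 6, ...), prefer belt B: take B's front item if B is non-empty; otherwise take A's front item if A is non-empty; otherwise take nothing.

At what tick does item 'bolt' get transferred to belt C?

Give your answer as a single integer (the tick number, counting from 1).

Answer: 3

Derivation:
Tick 1: prefer A, take spool from A; A=[bolt,urn,lens,drum,reel] B=[lathe,iron] C=[spool]
Tick 2: prefer B, take lathe from B; A=[bolt,urn,lens,drum,reel] B=[iron] C=[spool,lathe]
Tick 3: prefer A, take bolt from A; A=[urn,lens,drum,reel] B=[iron] C=[spool,lathe,bolt]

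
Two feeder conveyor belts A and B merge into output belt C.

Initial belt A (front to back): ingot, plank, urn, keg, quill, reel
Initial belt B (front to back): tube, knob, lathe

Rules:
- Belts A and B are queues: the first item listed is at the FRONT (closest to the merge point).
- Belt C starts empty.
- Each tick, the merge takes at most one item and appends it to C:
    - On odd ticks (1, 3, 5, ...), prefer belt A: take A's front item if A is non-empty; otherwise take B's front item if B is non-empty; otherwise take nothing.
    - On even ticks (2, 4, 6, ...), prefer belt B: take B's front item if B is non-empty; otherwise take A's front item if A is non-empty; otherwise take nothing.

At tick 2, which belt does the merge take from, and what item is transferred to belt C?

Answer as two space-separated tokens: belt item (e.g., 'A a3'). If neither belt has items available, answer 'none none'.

Tick 1: prefer A, take ingot from A; A=[plank,urn,keg,quill,reel] B=[tube,knob,lathe] C=[ingot]
Tick 2: prefer B, take tube from B; A=[plank,urn,keg,quill,reel] B=[knob,lathe] C=[ingot,tube]

Answer: B tube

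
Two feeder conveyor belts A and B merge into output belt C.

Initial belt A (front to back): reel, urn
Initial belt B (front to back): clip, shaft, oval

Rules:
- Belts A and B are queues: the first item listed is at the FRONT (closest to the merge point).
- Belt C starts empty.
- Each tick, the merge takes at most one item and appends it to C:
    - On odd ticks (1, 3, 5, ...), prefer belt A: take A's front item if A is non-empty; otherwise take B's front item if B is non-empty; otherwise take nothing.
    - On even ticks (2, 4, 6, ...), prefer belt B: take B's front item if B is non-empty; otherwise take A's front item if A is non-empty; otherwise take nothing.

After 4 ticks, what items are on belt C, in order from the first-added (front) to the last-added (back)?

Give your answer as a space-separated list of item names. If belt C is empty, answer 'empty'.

Answer: reel clip urn shaft

Derivation:
Tick 1: prefer A, take reel from A; A=[urn] B=[clip,shaft,oval] C=[reel]
Tick 2: prefer B, take clip from B; A=[urn] B=[shaft,oval] C=[reel,clip]
Tick 3: prefer A, take urn from A; A=[-] B=[shaft,oval] C=[reel,clip,urn]
Tick 4: prefer B, take shaft from B; A=[-] B=[oval] C=[reel,clip,urn,shaft]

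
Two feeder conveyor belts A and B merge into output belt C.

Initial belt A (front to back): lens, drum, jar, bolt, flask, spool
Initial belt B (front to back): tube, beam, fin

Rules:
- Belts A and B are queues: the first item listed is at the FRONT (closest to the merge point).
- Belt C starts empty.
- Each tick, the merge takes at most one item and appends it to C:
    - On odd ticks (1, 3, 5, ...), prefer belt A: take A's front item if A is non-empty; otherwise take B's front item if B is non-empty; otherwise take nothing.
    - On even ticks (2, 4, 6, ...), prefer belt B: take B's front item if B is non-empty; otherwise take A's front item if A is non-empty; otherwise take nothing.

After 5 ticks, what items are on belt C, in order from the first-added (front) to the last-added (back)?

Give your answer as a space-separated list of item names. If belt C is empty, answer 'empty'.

Tick 1: prefer A, take lens from A; A=[drum,jar,bolt,flask,spool] B=[tube,beam,fin] C=[lens]
Tick 2: prefer B, take tube from B; A=[drum,jar,bolt,flask,spool] B=[beam,fin] C=[lens,tube]
Tick 3: prefer A, take drum from A; A=[jar,bolt,flask,spool] B=[beam,fin] C=[lens,tube,drum]
Tick 4: prefer B, take beam from B; A=[jar,bolt,flask,spool] B=[fin] C=[lens,tube,drum,beam]
Tick 5: prefer A, take jar from A; A=[bolt,flask,spool] B=[fin] C=[lens,tube,drum,beam,jar]

Answer: lens tube drum beam jar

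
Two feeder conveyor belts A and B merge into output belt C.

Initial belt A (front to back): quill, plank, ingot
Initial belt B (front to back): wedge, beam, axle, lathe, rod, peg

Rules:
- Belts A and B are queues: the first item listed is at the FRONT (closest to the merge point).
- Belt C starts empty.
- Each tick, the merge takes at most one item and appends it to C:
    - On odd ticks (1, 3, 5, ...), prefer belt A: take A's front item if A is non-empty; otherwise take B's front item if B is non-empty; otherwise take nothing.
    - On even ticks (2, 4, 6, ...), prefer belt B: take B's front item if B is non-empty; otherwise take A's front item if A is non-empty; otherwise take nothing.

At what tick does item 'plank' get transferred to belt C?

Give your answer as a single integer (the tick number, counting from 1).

Answer: 3

Derivation:
Tick 1: prefer A, take quill from A; A=[plank,ingot] B=[wedge,beam,axle,lathe,rod,peg] C=[quill]
Tick 2: prefer B, take wedge from B; A=[plank,ingot] B=[beam,axle,lathe,rod,peg] C=[quill,wedge]
Tick 3: prefer A, take plank from A; A=[ingot] B=[beam,axle,lathe,rod,peg] C=[quill,wedge,plank]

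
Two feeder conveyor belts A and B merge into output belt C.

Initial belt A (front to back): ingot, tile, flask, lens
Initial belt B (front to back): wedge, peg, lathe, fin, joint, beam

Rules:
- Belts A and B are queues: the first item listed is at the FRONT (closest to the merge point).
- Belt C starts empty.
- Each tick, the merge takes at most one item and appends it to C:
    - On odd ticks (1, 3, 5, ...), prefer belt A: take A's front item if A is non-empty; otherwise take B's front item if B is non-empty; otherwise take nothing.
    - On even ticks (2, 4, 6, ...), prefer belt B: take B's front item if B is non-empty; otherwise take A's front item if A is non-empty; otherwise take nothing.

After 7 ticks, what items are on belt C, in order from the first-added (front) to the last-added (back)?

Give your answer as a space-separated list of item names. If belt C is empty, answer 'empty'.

Answer: ingot wedge tile peg flask lathe lens

Derivation:
Tick 1: prefer A, take ingot from A; A=[tile,flask,lens] B=[wedge,peg,lathe,fin,joint,beam] C=[ingot]
Tick 2: prefer B, take wedge from B; A=[tile,flask,lens] B=[peg,lathe,fin,joint,beam] C=[ingot,wedge]
Tick 3: prefer A, take tile from A; A=[flask,lens] B=[peg,lathe,fin,joint,beam] C=[ingot,wedge,tile]
Tick 4: prefer B, take peg from B; A=[flask,lens] B=[lathe,fin,joint,beam] C=[ingot,wedge,tile,peg]
Tick 5: prefer A, take flask from A; A=[lens] B=[lathe,fin,joint,beam] C=[ingot,wedge,tile,peg,flask]
Tick 6: prefer B, take lathe from B; A=[lens] B=[fin,joint,beam] C=[ingot,wedge,tile,peg,flask,lathe]
Tick 7: prefer A, take lens from A; A=[-] B=[fin,joint,beam] C=[ingot,wedge,tile,peg,flask,lathe,lens]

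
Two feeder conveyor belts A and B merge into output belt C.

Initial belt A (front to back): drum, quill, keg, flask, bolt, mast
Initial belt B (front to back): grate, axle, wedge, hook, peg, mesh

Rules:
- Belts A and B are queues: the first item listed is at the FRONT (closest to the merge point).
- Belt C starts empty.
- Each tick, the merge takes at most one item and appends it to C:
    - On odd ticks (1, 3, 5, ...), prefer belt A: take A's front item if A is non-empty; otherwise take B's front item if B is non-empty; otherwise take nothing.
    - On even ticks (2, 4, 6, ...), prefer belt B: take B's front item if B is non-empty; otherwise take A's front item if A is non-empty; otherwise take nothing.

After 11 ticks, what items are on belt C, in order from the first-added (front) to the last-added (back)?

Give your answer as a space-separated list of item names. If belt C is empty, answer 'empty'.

Answer: drum grate quill axle keg wedge flask hook bolt peg mast

Derivation:
Tick 1: prefer A, take drum from A; A=[quill,keg,flask,bolt,mast] B=[grate,axle,wedge,hook,peg,mesh] C=[drum]
Tick 2: prefer B, take grate from B; A=[quill,keg,flask,bolt,mast] B=[axle,wedge,hook,peg,mesh] C=[drum,grate]
Tick 3: prefer A, take quill from A; A=[keg,flask,bolt,mast] B=[axle,wedge,hook,peg,mesh] C=[drum,grate,quill]
Tick 4: prefer B, take axle from B; A=[keg,flask,bolt,mast] B=[wedge,hook,peg,mesh] C=[drum,grate,quill,axle]
Tick 5: prefer A, take keg from A; A=[flask,bolt,mast] B=[wedge,hook,peg,mesh] C=[drum,grate,quill,axle,keg]
Tick 6: prefer B, take wedge from B; A=[flask,bolt,mast] B=[hook,peg,mesh] C=[drum,grate,quill,axle,keg,wedge]
Tick 7: prefer A, take flask from A; A=[bolt,mast] B=[hook,peg,mesh] C=[drum,grate,quill,axle,keg,wedge,flask]
Tick 8: prefer B, take hook from B; A=[bolt,mast] B=[peg,mesh] C=[drum,grate,quill,axle,keg,wedge,flask,hook]
Tick 9: prefer A, take bolt from A; A=[mast] B=[peg,mesh] C=[drum,grate,quill,axle,keg,wedge,flask,hook,bolt]
Tick 10: prefer B, take peg from B; A=[mast] B=[mesh] C=[drum,grate,quill,axle,keg,wedge,flask,hook,bolt,peg]
Tick 11: prefer A, take mast from A; A=[-] B=[mesh] C=[drum,grate,quill,axle,keg,wedge,flask,hook,bolt,peg,mast]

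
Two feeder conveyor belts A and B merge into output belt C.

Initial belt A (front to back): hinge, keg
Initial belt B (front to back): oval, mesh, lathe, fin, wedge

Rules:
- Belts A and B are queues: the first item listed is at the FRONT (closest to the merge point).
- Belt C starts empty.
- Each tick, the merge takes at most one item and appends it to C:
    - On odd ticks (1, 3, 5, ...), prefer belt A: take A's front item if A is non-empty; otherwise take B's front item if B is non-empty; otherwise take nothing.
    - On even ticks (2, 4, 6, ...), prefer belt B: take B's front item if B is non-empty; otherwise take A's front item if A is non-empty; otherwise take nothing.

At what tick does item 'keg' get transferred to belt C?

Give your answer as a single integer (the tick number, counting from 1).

Tick 1: prefer A, take hinge from A; A=[keg] B=[oval,mesh,lathe,fin,wedge] C=[hinge]
Tick 2: prefer B, take oval from B; A=[keg] B=[mesh,lathe,fin,wedge] C=[hinge,oval]
Tick 3: prefer A, take keg from A; A=[-] B=[mesh,lathe,fin,wedge] C=[hinge,oval,keg]

Answer: 3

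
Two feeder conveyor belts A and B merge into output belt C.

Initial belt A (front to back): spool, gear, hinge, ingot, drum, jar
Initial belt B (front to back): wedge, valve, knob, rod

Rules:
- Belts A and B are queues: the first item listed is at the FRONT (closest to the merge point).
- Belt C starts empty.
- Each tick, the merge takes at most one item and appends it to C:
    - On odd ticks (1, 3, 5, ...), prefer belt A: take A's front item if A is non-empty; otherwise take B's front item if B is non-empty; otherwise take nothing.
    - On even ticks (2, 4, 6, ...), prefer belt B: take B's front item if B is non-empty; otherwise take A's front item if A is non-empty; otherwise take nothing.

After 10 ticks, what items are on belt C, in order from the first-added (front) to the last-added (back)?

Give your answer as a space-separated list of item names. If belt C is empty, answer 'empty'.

Tick 1: prefer A, take spool from A; A=[gear,hinge,ingot,drum,jar] B=[wedge,valve,knob,rod] C=[spool]
Tick 2: prefer B, take wedge from B; A=[gear,hinge,ingot,drum,jar] B=[valve,knob,rod] C=[spool,wedge]
Tick 3: prefer A, take gear from A; A=[hinge,ingot,drum,jar] B=[valve,knob,rod] C=[spool,wedge,gear]
Tick 4: prefer B, take valve from B; A=[hinge,ingot,drum,jar] B=[knob,rod] C=[spool,wedge,gear,valve]
Tick 5: prefer A, take hinge from A; A=[ingot,drum,jar] B=[knob,rod] C=[spool,wedge,gear,valve,hinge]
Tick 6: prefer B, take knob from B; A=[ingot,drum,jar] B=[rod] C=[spool,wedge,gear,valve,hinge,knob]
Tick 7: prefer A, take ingot from A; A=[drum,jar] B=[rod] C=[spool,wedge,gear,valve,hinge,knob,ingot]
Tick 8: prefer B, take rod from B; A=[drum,jar] B=[-] C=[spool,wedge,gear,valve,hinge,knob,ingot,rod]
Tick 9: prefer A, take drum from A; A=[jar] B=[-] C=[spool,wedge,gear,valve,hinge,knob,ingot,rod,drum]
Tick 10: prefer B, take jar from A; A=[-] B=[-] C=[spool,wedge,gear,valve,hinge,knob,ingot,rod,drum,jar]

Answer: spool wedge gear valve hinge knob ingot rod drum jar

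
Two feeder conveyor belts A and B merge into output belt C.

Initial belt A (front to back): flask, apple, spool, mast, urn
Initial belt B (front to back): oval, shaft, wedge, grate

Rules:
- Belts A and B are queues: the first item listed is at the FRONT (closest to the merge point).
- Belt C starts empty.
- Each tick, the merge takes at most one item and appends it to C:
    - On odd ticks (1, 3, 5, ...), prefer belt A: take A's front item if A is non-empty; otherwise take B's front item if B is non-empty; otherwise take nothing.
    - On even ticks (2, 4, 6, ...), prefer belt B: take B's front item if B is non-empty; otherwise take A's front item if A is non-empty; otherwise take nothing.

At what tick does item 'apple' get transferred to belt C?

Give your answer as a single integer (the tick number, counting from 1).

Answer: 3

Derivation:
Tick 1: prefer A, take flask from A; A=[apple,spool,mast,urn] B=[oval,shaft,wedge,grate] C=[flask]
Tick 2: prefer B, take oval from B; A=[apple,spool,mast,urn] B=[shaft,wedge,grate] C=[flask,oval]
Tick 3: prefer A, take apple from A; A=[spool,mast,urn] B=[shaft,wedge,grate] C=[flask,oval,apple]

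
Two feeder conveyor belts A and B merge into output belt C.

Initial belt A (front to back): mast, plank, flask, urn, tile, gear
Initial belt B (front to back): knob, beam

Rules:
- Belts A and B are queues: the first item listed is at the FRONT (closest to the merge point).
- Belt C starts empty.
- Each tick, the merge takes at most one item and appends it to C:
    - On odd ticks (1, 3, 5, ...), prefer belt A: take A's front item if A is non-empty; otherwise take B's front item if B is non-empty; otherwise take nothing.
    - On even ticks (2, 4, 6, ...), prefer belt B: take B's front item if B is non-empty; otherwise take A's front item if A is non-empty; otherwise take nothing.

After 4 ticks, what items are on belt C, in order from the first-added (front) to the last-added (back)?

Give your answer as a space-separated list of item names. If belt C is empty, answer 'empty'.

Tick 1: prefer A, take mast from A; A=[plank,flask,urn,tile,gear] B=[knob,beam] C=[mast]
Tick 2: prefer B, take knob from B; A=[plank,flask,urn,tile,gear] B=[beam] C=[mast,knob]
Tick 3: prefer A, take plank from A; A=[flask,urn,tile,gear] B=[beam] C=[mast,knob,plank]
Tick 4: prefer B, take beam from B; A=[flask,urn,tile,gear] B=[-] C=[mast,knob,plank,beam]

Answer: mast knob plank beam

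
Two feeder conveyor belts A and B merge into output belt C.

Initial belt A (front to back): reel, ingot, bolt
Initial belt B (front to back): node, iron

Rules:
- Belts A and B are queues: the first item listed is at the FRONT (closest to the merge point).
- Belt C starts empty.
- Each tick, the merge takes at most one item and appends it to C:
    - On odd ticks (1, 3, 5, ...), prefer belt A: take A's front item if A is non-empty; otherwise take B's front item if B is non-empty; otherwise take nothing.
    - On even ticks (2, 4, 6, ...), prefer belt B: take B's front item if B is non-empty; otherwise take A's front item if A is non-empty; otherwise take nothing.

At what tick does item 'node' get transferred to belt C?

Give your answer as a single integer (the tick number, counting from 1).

Tick 1: prefer A, take reel from A; A=[ingot,bolt] B=[node,iron] C=[reel]
Tick 2: prefer B, take node from B; A=[ingot,bolt] B=[iron] C=[reel,node]

Answer: 2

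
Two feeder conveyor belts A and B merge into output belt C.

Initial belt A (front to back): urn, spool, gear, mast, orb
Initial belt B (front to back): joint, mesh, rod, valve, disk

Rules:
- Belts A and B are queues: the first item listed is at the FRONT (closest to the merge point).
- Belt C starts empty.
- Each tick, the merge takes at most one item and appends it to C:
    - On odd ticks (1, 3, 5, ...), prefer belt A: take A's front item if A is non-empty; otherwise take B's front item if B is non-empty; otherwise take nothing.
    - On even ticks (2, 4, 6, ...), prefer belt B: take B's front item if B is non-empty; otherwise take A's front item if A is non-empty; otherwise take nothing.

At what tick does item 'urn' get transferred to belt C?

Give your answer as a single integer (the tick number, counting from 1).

Tick 1: prefer A, take urn from A; A=[spool,gear,mast,orb] B=[joint,mesh,rod,valve,disk] C=[urn]

Answer: 1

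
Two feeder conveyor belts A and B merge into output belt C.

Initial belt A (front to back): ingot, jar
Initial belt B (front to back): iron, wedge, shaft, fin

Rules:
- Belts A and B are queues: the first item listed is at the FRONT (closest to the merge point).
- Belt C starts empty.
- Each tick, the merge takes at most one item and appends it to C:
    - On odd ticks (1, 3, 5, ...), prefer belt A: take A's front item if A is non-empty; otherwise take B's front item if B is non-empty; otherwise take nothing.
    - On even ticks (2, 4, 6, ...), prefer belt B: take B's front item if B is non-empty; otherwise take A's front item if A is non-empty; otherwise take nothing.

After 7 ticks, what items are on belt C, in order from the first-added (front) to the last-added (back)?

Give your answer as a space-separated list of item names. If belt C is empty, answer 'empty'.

Tick 1: prefer A, take ingot from A; A=[jar] B=[iron,wedge,shaft,fin] C=[ingot]
Tick 2: prefer B, take iron from B; A=[jar] B=[wedge,shaft,fin] C=[ingot,iron]
Tick 3: prefer A, take jar from A; A=[-] B=[wedge,shaft,fin] C=[ingot,iron,jar]
Tick 4: prefer B, take wedge from B; A=[-] B=[shaft,fin] C=[ingot,iron,jar,wedge]
Tick 5: prefer A, take shaft from B; A=[-] B=[fin] C=[ingot,iron,jar,wedge,shaft]
Tick 6: prefer B, take fin from B; A=[-] B=[-] C=[ingot,iron,jar,wedge,shaft,fin]
Tick 7: prefer A, both empty, nothing taken; A=[-] B=[-] C=[ingot,iron,jar,wedge,shaft,fin]

Answer: ingot iron jar wedge shaft fin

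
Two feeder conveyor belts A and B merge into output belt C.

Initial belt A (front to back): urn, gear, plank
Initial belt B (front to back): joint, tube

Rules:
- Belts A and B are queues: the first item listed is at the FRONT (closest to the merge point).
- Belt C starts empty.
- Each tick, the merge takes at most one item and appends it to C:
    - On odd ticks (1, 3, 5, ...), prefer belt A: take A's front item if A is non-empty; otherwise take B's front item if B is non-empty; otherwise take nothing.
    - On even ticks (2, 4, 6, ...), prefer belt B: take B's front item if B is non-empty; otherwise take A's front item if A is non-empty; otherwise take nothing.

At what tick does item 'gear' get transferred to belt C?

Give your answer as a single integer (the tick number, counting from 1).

Tick 1: prefer A, take urn from A; A=[gear,plank] B=[joint,tube] C=[urn]
Tick 2: prefer B, take joint from B; A=[gear,plank] B=[tube] C=[urn,joint]
Tick 3: prefer A, take gear from A; A=[plank] B=[tube] C=[urn,joint,gear]

Answer: 3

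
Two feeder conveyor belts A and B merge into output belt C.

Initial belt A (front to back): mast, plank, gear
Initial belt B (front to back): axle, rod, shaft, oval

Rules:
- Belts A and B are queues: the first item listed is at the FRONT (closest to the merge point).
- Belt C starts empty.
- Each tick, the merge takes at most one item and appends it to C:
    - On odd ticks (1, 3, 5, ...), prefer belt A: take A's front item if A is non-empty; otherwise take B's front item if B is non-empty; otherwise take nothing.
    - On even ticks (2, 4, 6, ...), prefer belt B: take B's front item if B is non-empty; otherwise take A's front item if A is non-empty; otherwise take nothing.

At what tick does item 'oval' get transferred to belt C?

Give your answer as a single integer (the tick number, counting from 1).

Answer: 7

Derivation:
Tick 1: prefer A, take mast from A; A=[plank,gear] B=[axle,rod,shaft,oval] C=[mast]
Tick 2: prefer B, take axle from B; A=[plank,gear] B=[rod,shaft,oval] C=[mast,axle]
Tick 3: prefer A, take plank from A; A=[gear] B=[rod,shaft,oval] C=[mast,axle,plank]
Tick 4: prefer B, take rod from B; A=[gear] B=[shaft,oval] C=[mast,axle,plank,rod]
Tick 5: prefer A, take gear from A; A=[-] B=[shaft,oval] C=[mast,axle,plank,rod,gear]
Tick 6: prefer B, take shaft from B; A=[-] B=[oval] C=[mast,axle,plank,rod,gear,shaft]
Tick 7: prefer A, take oval from B; A=[-] B=[-] C=[mast,axle,plank,rod,gear,shaft,oval]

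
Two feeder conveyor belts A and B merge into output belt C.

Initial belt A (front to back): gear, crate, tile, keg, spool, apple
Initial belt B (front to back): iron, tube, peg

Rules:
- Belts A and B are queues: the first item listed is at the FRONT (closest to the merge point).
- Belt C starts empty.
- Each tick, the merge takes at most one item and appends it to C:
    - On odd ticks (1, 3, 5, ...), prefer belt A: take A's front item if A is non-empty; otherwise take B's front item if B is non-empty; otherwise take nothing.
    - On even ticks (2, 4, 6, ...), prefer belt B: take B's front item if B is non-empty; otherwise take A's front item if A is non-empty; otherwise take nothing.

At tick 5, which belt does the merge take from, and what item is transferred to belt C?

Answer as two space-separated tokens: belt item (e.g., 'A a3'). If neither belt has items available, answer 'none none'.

Answer: A tile

Derivation:
Tick 1: prefer A, take gear from A; A=[crate,tile,keg,spool,apple] B=[iron,tube,peg] C=[gear]
Tick 2: prefer B, take iron from B; A=[crate,tile,keg,spool,apple] B=[tube,peg] C=[gear,iron]
Tick 3: prefer A, take crate from A; A=[tile,keg,spool,apple] B=[tube,peg] C=[gear,iron,crate]
Tick 4: prefer B, take tube from B; A=[tile,keg,spool,apple] B=[peg] C=[gear,iron,crate,tube]
Tick 5: prefer A, take tile from A; A=[keg,spool,apple] B=[peg] C=[gear,iron,crate,tube,tile]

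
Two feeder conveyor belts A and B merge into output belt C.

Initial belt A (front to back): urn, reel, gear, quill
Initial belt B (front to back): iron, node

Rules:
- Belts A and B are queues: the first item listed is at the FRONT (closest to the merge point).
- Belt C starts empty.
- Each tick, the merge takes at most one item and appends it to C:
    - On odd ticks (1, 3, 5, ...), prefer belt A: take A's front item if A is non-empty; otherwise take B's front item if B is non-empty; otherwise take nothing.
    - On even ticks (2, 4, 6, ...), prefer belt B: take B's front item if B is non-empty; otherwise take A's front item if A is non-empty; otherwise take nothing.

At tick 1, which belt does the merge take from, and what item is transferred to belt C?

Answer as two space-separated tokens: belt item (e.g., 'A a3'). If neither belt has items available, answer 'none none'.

Answer: A urn

Derivation:
Tick 1: prefer A, take urn from A; A=[reel,gear,quill] B=[iron,node] C=[urn]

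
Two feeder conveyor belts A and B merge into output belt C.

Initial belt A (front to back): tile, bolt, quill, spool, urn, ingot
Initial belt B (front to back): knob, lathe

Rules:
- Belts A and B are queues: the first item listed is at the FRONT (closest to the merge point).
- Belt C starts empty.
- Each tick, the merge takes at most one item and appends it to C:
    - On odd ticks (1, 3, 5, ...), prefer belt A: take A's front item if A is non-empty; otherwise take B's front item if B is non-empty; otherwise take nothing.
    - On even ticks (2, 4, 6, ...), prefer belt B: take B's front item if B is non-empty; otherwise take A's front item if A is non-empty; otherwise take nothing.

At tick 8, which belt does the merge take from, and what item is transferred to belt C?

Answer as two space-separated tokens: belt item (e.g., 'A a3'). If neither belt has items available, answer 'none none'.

Tick 1: prefer A, take tile from A; A=[bolt,quill,spool,urn,ingot] B=[knob,lathe] C=[tile]
Tick 2: prefer B, take knob from B; A=[bolt,quill,spool,urn,ingot] B=[lathe] C=[tile,knob]
Tick 3: prefer A, take bolt from A; A=[quill,spool,urn,ingot] B=[lathe] C=[tile,knob,bolt]
Tick 4: prefer B, take lathe from B; A=[quill,spool,urn,ingot] B=[-] C=[tile,knob,bolt,lathe]
Tick 5: prefer A, take quill from A; A=[spool,urn,ingot] B=[-] C=[tile,knob,bolt,lathe,quill]
Tick 6: prefer B, take spool from A; A=[urn,ingot] B=[-] C=[tile,knob,bolt,lathe,quill,spool]
Tick 7: prefer A, take urn from A; A=[ingot] B=[-] C=[tile,knob,bolt,lathe,quill,spool,urn]
Tick 8: prefer B, take ingot from A; A=[-] B=[-] C=[tile,knob,bolt,lathe,quill,spool,urn,ingot]

Answer: A ingot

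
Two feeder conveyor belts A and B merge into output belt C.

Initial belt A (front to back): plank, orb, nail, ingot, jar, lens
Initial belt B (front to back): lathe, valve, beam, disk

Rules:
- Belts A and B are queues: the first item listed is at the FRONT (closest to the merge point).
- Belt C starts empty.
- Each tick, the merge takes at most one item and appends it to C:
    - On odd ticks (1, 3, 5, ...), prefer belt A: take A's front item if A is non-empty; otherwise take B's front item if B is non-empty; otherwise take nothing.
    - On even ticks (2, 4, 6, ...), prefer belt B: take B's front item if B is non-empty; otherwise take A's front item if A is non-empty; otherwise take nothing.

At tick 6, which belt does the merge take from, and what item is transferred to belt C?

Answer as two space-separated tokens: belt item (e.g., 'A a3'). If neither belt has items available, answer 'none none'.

Answer: B beam

Derivation:
Tick 1: prefer A, take plank from A; A=[orb,nail,ingot,jar,lens] B=[lathe,valve,beam,disk] C=[plank]
Tick 2: prefer B, take lathe from B; A=[orb,nail,ingot,jar,lens] B=[valve,beam,disk] C=[plank,lathe]
Tick 3: prefer A, take orb from A; A=[nail,ingot,jar,lens] B=[valve,beam,disk] C=[plank,lathe,orb]
Tick 4: prefer B, take valve from B; A=[nail,ingot,jar,lens] B=[beam,disk] C=[plank,lathe,orb,valve]
Tick 5: prefer A, take nail from A; A=[ingot,jar,lens] B=[beam,disk] C=[plank,lathe,orb,valve,nail]
Tick 6: prefer B, take beam from B; A=[ingot,jar,lens] B=[disk] C=[plank,lathe,orb,valve,nail,beam]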